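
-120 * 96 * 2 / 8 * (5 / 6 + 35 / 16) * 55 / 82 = -239250 / 41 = -5835.37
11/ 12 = 0.92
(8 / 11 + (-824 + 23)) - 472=-13995 / 11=-1272.27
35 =35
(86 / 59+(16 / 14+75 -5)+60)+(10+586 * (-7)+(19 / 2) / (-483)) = -32237591 / 8142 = -3959.42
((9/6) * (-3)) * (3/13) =-27/26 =-1.04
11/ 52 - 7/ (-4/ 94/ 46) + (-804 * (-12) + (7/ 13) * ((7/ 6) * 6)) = 895387/ 52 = 17218.98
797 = 797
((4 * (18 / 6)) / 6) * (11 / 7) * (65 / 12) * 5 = 85.12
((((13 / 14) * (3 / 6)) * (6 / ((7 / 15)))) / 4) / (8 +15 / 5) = 585 / 4312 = 0.14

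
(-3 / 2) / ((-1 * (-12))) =-1 / 8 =-0.12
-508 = -508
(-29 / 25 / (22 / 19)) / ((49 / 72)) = -19836 / 13475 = -1.47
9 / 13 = 0.69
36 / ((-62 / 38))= -684 / 31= -22.06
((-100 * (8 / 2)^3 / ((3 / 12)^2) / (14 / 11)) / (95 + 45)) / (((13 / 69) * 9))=-647680 / 1911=-338.92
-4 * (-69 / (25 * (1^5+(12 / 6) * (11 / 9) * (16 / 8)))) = 2484 / 1325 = 1.87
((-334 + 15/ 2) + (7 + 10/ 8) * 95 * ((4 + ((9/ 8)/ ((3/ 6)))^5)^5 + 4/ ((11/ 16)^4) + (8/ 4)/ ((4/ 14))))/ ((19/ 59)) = 247151051293993764392634540114359/ 113891530976572473344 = 2170056449103.60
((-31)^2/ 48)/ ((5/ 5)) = 961/ 48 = 20.02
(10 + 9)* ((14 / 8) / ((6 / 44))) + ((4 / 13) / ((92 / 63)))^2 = 130817477 / 536406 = 243.88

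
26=26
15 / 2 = 7.50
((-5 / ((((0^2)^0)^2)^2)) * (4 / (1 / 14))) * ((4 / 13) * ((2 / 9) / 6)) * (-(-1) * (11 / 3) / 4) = -3080 / 1053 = -2.92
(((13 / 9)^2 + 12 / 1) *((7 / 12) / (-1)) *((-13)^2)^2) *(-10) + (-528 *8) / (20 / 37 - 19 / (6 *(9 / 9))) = 60492357883 / 25758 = 2348488.15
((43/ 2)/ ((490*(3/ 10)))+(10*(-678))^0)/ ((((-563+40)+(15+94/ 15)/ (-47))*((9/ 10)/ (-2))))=395975/ 81371997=0.00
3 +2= 5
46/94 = 23/47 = 0.49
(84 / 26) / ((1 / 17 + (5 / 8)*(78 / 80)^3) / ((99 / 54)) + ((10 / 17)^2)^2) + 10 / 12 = 13284122167205 / 1716344775366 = 7.74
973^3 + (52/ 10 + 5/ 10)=921167322.70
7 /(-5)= -1.40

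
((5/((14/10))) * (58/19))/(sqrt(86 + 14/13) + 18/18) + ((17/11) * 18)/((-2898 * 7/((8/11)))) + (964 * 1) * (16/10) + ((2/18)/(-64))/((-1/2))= 2900 * sqrt(3679)/148827 + 2146328835711589/1391663417760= 1543.46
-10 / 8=-5 / 4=-1.25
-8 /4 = -2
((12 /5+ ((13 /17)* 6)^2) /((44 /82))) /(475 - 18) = 0.10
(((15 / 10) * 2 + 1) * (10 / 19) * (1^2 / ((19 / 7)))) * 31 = 8680 / 361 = 24.04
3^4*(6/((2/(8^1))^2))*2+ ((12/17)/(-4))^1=264381/17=15551.82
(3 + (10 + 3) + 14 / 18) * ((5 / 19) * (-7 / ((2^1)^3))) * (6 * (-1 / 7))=755 / 228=3.31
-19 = -19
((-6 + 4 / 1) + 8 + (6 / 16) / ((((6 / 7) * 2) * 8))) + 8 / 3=6677 / 768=8.69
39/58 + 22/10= 833/290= 2.87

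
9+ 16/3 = 43/3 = 14.33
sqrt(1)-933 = -932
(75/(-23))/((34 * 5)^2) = -3/26588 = -0.00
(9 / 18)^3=0.12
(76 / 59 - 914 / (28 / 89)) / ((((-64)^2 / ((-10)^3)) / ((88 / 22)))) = 299830375 / 105728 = 2835.87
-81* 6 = -486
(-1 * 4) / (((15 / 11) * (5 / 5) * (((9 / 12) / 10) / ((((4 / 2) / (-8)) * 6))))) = 176 / 3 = 58.67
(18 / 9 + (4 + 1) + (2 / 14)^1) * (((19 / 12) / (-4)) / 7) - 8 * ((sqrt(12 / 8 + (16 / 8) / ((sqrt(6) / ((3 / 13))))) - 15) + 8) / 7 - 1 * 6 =1877 / 1176 - 4 * sqrt(52 * sqrt(6) + 1014) / 91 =0.11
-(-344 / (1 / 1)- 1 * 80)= 424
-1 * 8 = -8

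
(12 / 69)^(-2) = 529 / 16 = 33.06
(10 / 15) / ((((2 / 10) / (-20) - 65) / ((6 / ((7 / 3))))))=-400 / 15169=-0.03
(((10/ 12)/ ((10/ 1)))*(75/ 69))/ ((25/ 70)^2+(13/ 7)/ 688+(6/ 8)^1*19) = 210700/ 33450303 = 0.01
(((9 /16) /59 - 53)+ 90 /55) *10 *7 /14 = -2666305 /10384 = -256.77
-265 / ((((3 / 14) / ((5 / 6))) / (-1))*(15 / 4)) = 7420 / 27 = 274.81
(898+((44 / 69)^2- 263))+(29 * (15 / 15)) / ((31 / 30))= 97922371 / 147591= 663.47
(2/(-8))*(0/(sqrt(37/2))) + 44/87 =44/87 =0.51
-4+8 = 4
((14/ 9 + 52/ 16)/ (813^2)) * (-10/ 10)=-173/ 23794884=-0.00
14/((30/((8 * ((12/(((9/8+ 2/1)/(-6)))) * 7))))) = -75264/125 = -602.11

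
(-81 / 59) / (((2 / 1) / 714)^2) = -10323369 / 59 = -174972.36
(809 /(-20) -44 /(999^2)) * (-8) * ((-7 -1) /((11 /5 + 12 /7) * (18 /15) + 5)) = -266.97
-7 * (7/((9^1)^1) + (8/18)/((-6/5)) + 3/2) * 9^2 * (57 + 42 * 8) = -850059/2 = -425029.50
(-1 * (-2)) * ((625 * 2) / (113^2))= 2500 / 12769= 0.20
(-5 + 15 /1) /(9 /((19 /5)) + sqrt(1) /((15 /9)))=475 /141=3.37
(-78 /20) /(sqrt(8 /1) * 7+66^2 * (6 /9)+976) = -3783 /3763502+273 * sqrt(2) /75270040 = -0.00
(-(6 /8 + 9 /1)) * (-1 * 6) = 117 /2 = 58.50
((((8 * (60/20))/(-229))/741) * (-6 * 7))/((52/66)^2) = 91476/9559147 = 0.01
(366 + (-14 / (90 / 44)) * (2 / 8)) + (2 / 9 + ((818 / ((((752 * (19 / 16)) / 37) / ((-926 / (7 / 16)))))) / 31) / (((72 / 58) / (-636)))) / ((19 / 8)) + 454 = 9204707936513 / 18409195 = 500006.00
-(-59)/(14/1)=59/14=4.21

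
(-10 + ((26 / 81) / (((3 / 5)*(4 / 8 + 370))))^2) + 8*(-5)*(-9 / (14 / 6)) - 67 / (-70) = 145.24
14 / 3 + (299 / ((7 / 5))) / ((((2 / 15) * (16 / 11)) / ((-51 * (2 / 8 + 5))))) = -113222033 / 384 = -294849.04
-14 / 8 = -7 / 4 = -1.75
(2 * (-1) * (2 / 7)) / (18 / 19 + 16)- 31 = -34975 / 1127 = -31.03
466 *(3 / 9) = 155.33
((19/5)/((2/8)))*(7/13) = 532/65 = 8.18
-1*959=-959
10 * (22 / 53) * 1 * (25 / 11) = 500 / 53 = 9.43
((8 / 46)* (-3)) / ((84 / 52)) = -52 / 161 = -0.32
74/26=37/13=2.85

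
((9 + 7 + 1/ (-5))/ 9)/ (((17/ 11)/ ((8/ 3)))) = 6952/ 2295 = 3.03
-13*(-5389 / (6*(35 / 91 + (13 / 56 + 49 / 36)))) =76502244 / 12959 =5903.41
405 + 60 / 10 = 411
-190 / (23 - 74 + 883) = -95 / 416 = -0.23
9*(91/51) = 273/17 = 16.06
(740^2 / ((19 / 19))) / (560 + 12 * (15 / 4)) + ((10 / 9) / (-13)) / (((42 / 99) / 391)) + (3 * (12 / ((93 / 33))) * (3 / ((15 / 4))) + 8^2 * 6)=6249460957 / 5120115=1220.57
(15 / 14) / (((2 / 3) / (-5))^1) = -225 / 28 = -8.04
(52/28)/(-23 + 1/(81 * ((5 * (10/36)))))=-2925/36211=-0.08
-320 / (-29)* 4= 1280 / 29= 44.14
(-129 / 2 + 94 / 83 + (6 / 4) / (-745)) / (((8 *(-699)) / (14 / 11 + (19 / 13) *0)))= 6857291 / 475449315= 0.01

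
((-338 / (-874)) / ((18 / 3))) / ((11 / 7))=1183 / 28842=0.04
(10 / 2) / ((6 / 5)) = 25 / 6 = 4.17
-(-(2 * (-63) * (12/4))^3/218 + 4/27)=-729137488/2943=-247753.14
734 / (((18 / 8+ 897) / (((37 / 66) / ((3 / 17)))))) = 923372 / 356103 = 2.59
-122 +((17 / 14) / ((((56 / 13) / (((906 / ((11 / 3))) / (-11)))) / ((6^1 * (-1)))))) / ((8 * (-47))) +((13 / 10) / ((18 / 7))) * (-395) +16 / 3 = -25397652409 / 80254944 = -316.46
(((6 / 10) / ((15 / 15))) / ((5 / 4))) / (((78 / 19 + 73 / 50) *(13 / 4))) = 1824 / 68731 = 0.03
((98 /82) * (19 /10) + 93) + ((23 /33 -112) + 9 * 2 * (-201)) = -49168457 /13530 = -3634.03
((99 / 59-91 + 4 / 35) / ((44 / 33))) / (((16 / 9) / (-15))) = 7460667 / 13216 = 564.52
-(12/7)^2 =-144/49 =-2.94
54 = 54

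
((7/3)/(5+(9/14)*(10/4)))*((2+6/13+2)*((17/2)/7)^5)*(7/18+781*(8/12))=386188325287/178181640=2167.39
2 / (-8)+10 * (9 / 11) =349 / 44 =7.93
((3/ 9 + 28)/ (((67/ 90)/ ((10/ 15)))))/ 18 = 850/ 603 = 1.41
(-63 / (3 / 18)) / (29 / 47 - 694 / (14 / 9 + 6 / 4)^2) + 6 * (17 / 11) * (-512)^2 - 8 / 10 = 1401177528450022 / 576427885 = 2430794.15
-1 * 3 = -3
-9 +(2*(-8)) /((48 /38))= -65 /3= -21.67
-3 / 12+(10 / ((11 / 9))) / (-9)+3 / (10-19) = -197 / 132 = -1.49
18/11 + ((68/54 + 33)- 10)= 7691/297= 25.90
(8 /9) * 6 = 16 /3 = 5.33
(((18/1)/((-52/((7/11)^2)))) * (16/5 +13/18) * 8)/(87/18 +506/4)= -51891/1549405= -0.03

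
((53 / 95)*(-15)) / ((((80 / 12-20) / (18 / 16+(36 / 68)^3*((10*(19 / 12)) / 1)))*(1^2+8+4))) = 0.17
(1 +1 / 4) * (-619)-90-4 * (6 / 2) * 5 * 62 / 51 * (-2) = -48815 / 68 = -717.87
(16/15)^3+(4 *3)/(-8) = -1933/6750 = -0.29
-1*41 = -41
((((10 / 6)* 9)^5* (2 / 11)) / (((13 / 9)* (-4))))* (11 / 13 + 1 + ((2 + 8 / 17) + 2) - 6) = -239203125 / 31603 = -7569.00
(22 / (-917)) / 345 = -0.00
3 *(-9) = -27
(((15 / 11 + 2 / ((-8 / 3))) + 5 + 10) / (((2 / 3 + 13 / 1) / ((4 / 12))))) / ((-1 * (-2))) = 687 / 3608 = 0.19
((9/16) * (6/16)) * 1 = 27/128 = 0.21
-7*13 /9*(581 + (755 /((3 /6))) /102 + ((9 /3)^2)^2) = -3141047 /459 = -6843.24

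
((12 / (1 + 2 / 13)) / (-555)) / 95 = -0.00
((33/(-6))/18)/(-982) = 11/35352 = 0.00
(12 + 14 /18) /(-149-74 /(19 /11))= -437 /6561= -0.07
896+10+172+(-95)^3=-856297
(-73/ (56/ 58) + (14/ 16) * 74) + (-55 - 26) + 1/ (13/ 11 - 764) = -91.86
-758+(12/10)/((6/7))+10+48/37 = -137881/185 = -745.30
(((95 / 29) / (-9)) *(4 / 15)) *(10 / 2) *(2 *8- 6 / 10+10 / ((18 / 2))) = -56468 / 7047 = -8.01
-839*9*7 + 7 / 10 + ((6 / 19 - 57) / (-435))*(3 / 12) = -582476067 / 11020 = -52856.27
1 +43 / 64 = 107 / 64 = 1.67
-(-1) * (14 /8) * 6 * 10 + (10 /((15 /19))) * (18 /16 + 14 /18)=13943 /108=129.10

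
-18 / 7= -2.57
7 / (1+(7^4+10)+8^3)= 7 / 2924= 0.00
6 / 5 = 1.20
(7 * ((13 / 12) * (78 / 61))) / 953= 0.01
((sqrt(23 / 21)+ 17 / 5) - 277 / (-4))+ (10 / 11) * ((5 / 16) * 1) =sqrt(483) / 21+ 32091 / 440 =73.98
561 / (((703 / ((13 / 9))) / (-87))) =-70499 / 703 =-100.28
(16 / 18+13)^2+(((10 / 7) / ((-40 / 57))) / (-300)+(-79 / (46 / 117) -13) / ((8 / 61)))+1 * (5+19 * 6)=-3441114839 / 2608200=-1319.34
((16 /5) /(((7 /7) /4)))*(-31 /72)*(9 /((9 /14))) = -3472 /45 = -77.16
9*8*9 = 648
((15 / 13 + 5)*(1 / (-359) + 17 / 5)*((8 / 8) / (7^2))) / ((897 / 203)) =2829472 / 29304093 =0.10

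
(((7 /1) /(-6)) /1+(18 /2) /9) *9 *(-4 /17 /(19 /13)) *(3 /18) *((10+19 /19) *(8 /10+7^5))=12017577 /1615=7441.22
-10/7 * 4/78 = -20/273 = -0.07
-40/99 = -0.40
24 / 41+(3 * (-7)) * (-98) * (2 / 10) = 84498 / 205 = 412.19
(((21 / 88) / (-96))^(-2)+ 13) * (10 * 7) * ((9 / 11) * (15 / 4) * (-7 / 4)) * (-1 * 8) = 5353082775 / 11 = 486643888.64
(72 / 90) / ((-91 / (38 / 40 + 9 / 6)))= -7 / 325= -0.02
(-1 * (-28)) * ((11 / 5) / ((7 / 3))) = 132 / 5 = 26.40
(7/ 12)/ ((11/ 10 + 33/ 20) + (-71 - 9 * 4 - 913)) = -7/ 12207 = -0.00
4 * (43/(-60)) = -43/15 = -2.87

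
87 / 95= 0.92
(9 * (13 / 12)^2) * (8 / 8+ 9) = 845 / 8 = 105.62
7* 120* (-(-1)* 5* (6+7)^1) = 54600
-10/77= -0.13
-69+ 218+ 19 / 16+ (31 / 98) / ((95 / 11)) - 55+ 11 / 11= 7166773 / 74480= 96.22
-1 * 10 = -10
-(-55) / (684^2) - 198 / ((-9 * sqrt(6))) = 55 / 467856 + 11 * sqrt(6) / 3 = 8.98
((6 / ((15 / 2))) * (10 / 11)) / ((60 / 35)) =14 / 33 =0.42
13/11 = 1.18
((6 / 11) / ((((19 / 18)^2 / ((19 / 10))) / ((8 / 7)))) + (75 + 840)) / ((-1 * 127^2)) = -6701001 / 117983635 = -0.06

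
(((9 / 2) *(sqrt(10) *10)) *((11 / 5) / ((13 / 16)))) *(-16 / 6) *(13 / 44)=-96 *sqrt(10)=-303.58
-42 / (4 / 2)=-21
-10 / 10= -1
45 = 45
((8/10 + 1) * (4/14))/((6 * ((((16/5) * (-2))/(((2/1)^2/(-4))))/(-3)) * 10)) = -9/2240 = -0.00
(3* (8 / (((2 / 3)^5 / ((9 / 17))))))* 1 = 6561 / 68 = 96.49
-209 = -209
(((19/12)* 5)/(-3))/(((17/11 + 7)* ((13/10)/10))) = -26125/10998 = -2.38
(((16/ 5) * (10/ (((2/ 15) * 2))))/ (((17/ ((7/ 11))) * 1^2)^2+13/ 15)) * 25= 551250/ 131293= 4.20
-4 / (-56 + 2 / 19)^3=6859 / 299442582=0.00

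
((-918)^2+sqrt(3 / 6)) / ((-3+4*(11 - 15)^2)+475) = sqrt(2) / 1072+210681 / 134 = 1572.25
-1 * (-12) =12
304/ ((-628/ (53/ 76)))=-53/ 157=-0.34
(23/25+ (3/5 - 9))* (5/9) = -187/45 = -4.16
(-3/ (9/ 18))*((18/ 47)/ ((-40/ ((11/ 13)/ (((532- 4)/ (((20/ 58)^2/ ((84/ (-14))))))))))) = -15/ 8221616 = -0.00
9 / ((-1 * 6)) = -3 / 2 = -1.50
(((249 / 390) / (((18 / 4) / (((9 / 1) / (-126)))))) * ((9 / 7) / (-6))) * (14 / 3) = 83 / 8190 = 0.01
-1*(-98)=98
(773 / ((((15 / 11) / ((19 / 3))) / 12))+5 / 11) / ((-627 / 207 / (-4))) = 653989636 / 11495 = 56893.40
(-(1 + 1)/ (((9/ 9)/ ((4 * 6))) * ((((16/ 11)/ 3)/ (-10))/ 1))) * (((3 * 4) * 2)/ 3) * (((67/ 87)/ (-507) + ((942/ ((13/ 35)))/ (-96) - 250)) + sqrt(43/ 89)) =-10729488385/ 4901 + 7920 * sqrt(3827)/ 89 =-2183739.63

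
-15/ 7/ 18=-5/ 42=-0.12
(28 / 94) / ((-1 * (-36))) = 7 / 846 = 0.01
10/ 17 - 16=-262/ 17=-15.41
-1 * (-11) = 11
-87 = -87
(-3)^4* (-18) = -1458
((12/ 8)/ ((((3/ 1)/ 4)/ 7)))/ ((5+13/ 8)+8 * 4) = 112/ 309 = 0.36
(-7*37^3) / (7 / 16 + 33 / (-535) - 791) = 3035127760 / 6767743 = 448.47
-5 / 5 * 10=-10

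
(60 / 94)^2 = 900 / 2209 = 0.41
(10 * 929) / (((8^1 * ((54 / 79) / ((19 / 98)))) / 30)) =34860725 / 3528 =9881.16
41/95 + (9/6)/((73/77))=27931/13870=2.01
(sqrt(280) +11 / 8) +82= 2 * sqrt(70) +667 / 8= 100.11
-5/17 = -0.29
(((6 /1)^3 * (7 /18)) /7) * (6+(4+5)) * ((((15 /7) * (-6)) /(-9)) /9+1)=1460 /7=208.57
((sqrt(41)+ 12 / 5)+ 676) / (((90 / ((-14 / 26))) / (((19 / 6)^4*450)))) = -193396364 / 1053 - 4561235*sqrt(41) / 16848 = -185395.77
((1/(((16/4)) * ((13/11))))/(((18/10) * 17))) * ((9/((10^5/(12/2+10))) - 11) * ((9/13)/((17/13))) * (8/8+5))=-0.24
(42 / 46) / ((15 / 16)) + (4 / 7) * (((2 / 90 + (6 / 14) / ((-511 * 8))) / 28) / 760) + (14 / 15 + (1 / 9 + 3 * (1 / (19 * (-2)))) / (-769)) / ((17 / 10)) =7319590871982253 / 4806323025470400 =1.52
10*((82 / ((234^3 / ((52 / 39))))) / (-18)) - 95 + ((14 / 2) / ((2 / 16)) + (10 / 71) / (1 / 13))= -114119745644 / 3070292121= -37.17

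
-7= -7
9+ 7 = 16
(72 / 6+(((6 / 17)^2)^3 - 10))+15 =410385329 / 24137569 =17.00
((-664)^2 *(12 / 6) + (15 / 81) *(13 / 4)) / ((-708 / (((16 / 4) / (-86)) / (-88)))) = -95233601 / 144669888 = -0.66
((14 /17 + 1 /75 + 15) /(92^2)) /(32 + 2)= 631 /11466075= 0.00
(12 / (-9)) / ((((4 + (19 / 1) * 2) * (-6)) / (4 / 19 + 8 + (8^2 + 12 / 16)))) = 5545 / 14364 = 0.39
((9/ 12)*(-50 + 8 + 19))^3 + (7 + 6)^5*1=23434243/ 64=366160.05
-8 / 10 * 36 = -144 / 5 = -28.80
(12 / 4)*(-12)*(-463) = 16668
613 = 613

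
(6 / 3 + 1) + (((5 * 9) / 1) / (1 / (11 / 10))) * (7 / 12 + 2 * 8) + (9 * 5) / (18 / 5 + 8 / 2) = 126129 / 152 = 829.80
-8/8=-1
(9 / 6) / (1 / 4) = 6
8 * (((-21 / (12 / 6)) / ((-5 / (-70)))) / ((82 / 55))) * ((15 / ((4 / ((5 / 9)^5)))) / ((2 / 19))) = -800078125 / 538002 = -1487.13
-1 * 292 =-292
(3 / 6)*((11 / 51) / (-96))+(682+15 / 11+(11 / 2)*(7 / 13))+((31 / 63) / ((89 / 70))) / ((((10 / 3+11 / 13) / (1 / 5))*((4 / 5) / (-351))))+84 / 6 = 14060983601545 / 20313513792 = 692.20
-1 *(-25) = 25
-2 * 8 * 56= -896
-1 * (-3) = 3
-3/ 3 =-1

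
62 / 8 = 31 / 4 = 7.75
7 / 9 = 0.78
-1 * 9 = -9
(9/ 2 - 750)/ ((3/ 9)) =-4473/ 2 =-2236.50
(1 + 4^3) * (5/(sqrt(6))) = 325 * sqrt(6)/6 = 132.68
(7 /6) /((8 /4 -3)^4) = 7 /6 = 1.17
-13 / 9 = -1.44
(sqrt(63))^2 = 63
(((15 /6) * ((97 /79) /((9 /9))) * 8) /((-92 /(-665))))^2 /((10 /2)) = 20804475125 /3301489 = 6301.54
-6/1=-6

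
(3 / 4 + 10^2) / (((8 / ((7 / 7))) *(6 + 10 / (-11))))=4433 / 1792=2.47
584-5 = 579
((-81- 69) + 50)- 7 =-107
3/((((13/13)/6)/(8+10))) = 324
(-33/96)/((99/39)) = -13/96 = -0.14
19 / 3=6.33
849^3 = 611960049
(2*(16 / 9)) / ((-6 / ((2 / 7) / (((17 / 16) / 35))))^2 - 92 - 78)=-204800 / 9768591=-0.02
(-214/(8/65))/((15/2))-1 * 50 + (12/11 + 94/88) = -279.67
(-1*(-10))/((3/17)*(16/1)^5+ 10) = 85/1572949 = 0.00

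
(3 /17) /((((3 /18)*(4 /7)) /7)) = 12.97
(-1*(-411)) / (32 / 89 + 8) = 12193 / 248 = 49.17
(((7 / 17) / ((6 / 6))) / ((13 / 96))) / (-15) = -0.20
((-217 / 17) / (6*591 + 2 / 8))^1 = -868 / 241145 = -0.00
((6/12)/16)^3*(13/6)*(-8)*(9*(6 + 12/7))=-0.04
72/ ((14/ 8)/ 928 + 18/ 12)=267264/ 5575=47.94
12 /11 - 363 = -3981 /11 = -361.91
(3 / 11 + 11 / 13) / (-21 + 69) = 10 / 429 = 0.02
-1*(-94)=94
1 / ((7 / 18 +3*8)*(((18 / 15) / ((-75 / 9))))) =-125 / 439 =-0.28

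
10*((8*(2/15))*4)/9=128/27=4.74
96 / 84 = 8 / 7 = 1.14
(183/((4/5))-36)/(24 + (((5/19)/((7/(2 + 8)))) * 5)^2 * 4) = 13638219/2698144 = 5.05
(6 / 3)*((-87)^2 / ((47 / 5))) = 75690 / 47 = 1610.43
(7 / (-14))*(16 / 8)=-1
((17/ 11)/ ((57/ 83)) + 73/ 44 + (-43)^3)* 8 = -398787502/ 627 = -636024.72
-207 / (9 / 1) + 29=6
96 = 96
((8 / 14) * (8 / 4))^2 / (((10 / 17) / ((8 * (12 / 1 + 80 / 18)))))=644096 / 2205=292.11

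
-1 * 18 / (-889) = 18 / 889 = 0.02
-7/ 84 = -1/ 12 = -0.08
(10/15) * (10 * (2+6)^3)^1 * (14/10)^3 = 702464/75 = 9366.19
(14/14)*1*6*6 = 36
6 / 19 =0.32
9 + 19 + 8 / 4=30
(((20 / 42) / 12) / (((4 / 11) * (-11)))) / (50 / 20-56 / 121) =-605 / 124236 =-0.00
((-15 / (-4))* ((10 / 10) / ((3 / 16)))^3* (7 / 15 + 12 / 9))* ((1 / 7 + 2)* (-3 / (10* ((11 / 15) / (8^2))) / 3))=-1474560 / 77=-19150.13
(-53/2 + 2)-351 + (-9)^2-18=-312.50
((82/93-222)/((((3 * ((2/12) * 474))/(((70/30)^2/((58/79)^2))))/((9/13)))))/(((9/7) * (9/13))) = -139305677/19005759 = -7.33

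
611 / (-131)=-611 / 131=-4.66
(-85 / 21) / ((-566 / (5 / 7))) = 425 / 83202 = 0.01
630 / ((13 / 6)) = 3780 / 13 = 290.77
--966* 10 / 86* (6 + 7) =62790 / 43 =1460.23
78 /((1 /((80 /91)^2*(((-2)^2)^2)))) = 614400 /637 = 964.52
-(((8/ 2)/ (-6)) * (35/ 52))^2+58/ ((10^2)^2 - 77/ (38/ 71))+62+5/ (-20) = 70130892691/ 1139329386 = 61.55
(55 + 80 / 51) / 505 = 577 / 5151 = 0.11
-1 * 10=-10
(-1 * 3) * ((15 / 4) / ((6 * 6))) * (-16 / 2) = 5 / 2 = 2.50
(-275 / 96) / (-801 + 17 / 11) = 3025 / 844224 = 0.00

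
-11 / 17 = -0.65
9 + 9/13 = 126/13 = 9.69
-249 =-249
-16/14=-8/7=-1.14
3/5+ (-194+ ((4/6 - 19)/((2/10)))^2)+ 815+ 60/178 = 36143983/4005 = 9024.71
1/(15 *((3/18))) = 0.40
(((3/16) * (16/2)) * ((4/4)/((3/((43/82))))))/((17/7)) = 301/2788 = 0.11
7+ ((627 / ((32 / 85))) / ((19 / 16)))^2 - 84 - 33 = 7867585 / 4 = 1966896.25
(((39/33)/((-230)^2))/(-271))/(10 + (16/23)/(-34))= -221/26753282600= -0.00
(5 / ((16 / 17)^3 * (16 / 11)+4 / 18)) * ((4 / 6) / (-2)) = -162129 / 139582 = -1.16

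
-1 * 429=-429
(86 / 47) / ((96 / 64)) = 172 / 141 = 1.22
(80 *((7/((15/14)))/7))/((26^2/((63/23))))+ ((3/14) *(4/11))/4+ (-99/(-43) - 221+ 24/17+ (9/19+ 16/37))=-66462679138333/307615322014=-216.06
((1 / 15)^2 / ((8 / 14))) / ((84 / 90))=1 / 120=0.01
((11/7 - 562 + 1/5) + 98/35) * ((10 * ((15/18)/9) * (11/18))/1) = -536525/1701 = -315.42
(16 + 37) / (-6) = -53 / 6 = -8.83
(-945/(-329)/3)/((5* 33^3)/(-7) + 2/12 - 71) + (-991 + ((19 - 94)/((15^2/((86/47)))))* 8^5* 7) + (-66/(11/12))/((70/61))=-150405297905567/1067030895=-140956.84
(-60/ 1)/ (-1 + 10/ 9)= -540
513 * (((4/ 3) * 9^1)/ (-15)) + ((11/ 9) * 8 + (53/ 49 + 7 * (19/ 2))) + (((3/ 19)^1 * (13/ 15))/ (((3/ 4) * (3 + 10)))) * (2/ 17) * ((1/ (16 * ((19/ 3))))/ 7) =-901346707/ 2706417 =-333.04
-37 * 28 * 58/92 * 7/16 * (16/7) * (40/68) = -150220/391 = -384.19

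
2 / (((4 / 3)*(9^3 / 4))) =2 / 243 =0.01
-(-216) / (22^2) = 54 / 121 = 0.45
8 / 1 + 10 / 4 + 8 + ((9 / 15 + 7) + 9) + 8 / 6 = 1093 / 30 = 36.43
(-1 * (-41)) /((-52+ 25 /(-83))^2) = 282449 /18844281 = 0.01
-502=-502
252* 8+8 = 2024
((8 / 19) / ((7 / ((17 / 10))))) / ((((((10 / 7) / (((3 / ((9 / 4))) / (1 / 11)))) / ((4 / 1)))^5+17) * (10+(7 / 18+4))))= 2215587460939776 / 5300023701765902005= 0.00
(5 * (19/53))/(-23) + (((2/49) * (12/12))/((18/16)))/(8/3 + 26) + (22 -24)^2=30230453/7705299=3.92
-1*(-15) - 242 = -227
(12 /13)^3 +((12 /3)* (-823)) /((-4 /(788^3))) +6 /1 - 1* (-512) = 884725500523006 /2197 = 402697087174.79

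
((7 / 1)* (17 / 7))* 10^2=1700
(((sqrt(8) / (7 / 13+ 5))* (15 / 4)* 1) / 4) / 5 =0.10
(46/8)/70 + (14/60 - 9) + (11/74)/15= -89869/10360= -8.67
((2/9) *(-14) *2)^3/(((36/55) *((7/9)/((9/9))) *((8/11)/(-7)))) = 3320240/729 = 4554.51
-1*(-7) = 7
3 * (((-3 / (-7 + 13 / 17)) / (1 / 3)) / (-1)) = -459 / 106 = -4.33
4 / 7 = 0.57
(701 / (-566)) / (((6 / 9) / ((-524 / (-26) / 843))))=-91831 / 2067598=-0.04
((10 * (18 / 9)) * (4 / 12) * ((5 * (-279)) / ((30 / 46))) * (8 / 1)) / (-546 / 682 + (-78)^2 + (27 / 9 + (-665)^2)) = -38901280 / 152874119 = -0.25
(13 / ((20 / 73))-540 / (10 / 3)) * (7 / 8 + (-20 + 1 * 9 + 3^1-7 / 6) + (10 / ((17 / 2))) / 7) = 53153491 / 57120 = 930.56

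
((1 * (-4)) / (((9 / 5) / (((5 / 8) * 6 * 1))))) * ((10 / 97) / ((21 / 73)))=-18250 / 6111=-2.99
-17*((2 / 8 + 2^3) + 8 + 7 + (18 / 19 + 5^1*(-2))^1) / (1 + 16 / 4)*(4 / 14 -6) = 36686 / 133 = 275.83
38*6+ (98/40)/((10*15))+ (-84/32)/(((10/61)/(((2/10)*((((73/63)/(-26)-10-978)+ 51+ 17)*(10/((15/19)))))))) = 8786612057/234000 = 37549.62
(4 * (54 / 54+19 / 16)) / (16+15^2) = 0.04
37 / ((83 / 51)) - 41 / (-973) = 1839454 / 80759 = 22.78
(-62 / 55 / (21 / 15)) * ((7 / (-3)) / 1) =62 / 33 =1.88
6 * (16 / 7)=96 / 7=13.71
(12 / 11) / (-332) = -3 / 913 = -0.00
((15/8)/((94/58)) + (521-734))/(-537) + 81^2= 441608095/67304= 6561.39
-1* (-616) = 616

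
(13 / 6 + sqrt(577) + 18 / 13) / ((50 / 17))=4709 / 3900 + 17 * sqrt(577) / 50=9.37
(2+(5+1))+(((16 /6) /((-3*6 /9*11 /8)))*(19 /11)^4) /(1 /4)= -12815864 /483153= -26.53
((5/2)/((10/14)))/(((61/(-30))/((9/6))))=-315/122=-2.58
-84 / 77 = -12 / 11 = -1.09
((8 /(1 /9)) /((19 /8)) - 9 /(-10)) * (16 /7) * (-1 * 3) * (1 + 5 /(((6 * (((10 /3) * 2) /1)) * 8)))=-231309 /1064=-217.40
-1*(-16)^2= -256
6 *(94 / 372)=47 / 31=1.52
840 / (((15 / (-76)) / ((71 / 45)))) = -6715.02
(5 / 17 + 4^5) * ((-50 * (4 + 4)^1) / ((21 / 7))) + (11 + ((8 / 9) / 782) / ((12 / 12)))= -480560087 / 3519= -136561.55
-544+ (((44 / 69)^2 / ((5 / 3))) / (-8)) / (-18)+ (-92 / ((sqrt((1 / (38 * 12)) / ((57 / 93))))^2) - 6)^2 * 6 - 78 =272367839470126591 / 68629815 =3968651809.28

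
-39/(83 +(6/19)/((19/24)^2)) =-267501/572753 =-0.47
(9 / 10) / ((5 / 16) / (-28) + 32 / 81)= 2.34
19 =19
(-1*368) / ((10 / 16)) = -2944 / 5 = -588.80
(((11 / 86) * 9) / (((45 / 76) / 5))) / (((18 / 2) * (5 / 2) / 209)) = 174724 / 1935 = 90.30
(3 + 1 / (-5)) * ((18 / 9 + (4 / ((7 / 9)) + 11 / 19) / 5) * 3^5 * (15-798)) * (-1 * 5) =795704958 / 95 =8375841.66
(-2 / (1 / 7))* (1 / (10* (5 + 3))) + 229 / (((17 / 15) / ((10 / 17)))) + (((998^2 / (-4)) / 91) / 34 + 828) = 911212447 / 1051960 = 866.20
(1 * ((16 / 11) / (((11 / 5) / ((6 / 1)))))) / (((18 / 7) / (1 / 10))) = 56 / 363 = 0.15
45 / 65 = 0.69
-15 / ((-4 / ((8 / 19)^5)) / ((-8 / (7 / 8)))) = -7864320 / 17332693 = -0.45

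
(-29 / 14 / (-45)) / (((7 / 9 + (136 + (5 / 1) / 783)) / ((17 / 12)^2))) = 243049 / 359862720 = 0.00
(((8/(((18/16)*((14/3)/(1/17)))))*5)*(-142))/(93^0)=-22720/357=-63.64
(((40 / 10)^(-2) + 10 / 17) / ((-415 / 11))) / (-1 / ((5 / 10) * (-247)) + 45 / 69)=-1005537 / 38492080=-0.03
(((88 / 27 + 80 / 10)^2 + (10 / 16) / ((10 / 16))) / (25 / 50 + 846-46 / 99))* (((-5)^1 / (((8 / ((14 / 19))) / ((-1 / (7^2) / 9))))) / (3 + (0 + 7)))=0.00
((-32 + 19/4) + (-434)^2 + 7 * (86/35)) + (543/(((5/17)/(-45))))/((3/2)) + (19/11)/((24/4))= 87753757/660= 132960.24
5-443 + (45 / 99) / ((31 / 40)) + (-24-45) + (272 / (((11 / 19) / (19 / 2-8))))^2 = 1860999067 / 3751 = 496134.12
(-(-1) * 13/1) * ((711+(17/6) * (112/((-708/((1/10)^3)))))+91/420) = 1227381389/132750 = 9245.81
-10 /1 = -10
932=932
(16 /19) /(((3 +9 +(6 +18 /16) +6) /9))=384 /1273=0.30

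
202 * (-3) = -606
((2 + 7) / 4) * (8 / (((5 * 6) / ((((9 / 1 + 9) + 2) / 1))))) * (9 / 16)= 27 / 4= 6.75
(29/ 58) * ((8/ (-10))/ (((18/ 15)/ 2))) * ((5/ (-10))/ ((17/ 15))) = 0.29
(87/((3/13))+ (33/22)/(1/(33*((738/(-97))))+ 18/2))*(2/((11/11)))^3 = 661064672/219089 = 3017.33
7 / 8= 0.88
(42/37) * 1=42/37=1.14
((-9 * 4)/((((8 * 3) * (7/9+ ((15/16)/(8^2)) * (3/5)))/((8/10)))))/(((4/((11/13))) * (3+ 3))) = -2304/42835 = -0.05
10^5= 100000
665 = 665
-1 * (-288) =288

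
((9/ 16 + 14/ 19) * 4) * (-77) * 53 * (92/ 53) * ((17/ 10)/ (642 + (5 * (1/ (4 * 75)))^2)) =-10949400/ 112309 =-97.49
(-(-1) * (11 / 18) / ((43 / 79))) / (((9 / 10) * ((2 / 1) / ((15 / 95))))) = 4345 / 44118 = 0.10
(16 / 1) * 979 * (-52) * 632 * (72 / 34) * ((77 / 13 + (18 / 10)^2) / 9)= -471698427904 / 425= -1109878653.89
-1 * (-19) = 19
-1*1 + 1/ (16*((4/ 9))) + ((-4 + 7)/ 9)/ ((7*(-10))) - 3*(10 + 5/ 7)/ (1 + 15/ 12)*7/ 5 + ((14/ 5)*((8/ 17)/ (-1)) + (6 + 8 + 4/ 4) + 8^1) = 93473/ 114240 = 0.82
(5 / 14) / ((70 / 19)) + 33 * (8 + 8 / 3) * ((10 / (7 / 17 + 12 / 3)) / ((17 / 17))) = 2346013 / 2940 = 797.96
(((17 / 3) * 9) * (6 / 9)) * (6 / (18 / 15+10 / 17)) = 4335 / 38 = 114.08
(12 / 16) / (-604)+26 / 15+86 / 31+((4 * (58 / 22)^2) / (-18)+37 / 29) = 50115906307 / 11826452880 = 4.24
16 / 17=0.94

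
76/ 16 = 19/ 4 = 4.75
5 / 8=0.62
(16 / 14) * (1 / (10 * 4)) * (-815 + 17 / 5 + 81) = -3653 / 175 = -20.87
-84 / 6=-14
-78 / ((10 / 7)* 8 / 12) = -819 / 10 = -81.90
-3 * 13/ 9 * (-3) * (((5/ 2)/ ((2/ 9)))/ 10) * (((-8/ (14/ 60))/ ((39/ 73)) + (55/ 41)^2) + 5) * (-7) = 39496095/ 6724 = 5873.90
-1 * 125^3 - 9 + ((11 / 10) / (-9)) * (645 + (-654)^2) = -60164677 / 30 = -2005489.23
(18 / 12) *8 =12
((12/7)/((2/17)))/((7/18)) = 1836/49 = 37.47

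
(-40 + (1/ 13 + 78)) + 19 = 742/ 13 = 57.08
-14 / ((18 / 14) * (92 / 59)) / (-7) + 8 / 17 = 10333 / 7038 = 1.47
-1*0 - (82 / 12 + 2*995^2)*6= -11880341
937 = 937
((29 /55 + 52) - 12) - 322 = -15481 /55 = -281.47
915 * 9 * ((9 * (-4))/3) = -98820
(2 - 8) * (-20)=120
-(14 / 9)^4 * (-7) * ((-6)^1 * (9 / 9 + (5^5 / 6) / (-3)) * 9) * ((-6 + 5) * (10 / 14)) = -596792560 / 2187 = -272881.83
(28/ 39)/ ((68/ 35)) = 245/ 663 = 0.37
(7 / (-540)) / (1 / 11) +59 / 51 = 9311 / 9180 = 1.01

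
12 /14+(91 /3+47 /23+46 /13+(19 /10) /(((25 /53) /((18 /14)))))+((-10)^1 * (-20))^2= 8979407573 /224250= 40041.95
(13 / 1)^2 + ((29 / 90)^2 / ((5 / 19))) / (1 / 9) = 776479 / 4500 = 172.55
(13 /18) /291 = 0.00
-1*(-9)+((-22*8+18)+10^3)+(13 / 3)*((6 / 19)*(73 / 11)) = 179757 / 209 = 860.08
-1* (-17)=17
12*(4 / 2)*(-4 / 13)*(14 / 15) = -448 / 65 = -6.89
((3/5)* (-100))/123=-20/41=-0.49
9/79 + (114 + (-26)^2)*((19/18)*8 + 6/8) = 10329017/1422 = 7263.73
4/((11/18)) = 72/11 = 6.55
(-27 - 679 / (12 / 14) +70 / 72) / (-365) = 5891 / 2628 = 2.24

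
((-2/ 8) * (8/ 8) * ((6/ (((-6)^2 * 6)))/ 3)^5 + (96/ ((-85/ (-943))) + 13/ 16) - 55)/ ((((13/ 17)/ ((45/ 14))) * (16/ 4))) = 5049907953912491/ 4754092621824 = 1062.22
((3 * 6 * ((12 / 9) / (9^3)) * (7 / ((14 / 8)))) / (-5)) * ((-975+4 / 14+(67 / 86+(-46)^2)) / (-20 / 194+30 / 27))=-66689731 / 2234925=-29.84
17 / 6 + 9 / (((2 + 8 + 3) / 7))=599 / 78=7.68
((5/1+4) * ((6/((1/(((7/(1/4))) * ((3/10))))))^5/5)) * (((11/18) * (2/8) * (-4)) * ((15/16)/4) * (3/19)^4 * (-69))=1464336149450328/407253125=3595641.28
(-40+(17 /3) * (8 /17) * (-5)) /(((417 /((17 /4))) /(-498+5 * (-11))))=376040 /1251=300.59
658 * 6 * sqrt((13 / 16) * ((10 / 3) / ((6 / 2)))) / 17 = 329 * sqrt(130) / 17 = 220.66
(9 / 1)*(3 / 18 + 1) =21 / 2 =10.50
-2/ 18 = -1/ 9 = -0.11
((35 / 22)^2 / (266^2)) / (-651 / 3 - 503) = -5 / 100641024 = -0.00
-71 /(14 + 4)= -71 /18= -3.94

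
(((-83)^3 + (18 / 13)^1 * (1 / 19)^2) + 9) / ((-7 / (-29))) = -77817269944 / 32851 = -2368794.56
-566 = -566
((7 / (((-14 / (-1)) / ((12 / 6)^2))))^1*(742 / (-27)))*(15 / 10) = -742 / 9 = -82.44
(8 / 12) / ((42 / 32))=32 / 63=0.51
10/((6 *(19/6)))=10/19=0.53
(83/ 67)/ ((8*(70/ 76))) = 1577/ 9380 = 0.17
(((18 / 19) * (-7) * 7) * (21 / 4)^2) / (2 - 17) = 64827 / 760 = 85.30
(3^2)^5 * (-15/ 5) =-177147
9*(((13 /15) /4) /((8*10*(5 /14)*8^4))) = 273 /16384000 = 0.00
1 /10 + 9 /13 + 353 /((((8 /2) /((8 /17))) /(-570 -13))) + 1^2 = -53503779 /2210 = -24209.85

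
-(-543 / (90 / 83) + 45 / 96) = 240143 / 480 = 500.30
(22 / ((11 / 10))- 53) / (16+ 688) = -3 / 64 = -0.05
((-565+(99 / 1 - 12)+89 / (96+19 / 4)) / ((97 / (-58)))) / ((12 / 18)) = 16728186 / 39091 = 427.93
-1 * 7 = -7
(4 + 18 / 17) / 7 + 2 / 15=1528 / 1785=0.86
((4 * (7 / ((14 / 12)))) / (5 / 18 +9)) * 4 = 10.35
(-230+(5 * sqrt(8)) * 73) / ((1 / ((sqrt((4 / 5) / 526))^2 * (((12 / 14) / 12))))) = -46 / 1841+146 * sqrt(2) / 1841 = 0.09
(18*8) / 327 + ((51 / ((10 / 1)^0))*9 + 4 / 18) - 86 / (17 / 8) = 6990865 / 16677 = 419.19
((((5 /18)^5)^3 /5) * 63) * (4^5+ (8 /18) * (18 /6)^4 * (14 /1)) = 8160400390625 /93703341895520256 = 0.00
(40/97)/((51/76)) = 0.61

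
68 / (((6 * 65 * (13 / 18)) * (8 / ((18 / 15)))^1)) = 153 / 4225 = 0.04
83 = 83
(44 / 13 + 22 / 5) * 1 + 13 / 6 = 3881 / 390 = 9.95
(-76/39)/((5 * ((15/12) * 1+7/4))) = -76/585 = -0.13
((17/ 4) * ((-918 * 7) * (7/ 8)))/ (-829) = 382347/ 13264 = 28.83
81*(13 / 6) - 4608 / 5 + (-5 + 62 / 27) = -202177 / 270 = -748.80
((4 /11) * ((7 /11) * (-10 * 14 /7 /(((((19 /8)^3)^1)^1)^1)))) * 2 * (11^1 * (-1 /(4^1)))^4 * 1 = -271040 /6859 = -39.52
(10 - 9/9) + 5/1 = 14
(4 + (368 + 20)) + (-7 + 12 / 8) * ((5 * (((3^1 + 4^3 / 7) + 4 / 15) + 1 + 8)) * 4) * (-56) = 396824 / 3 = 132274.67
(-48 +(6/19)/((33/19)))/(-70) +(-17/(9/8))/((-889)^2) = 267233921/391208895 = 0.68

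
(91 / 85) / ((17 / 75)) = 1365 / 289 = 4.72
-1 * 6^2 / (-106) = 18 / 53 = 0.34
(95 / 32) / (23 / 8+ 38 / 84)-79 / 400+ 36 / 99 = 2603129 / 2459600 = 1.06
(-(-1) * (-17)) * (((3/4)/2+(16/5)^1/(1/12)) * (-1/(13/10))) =26367/52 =507.06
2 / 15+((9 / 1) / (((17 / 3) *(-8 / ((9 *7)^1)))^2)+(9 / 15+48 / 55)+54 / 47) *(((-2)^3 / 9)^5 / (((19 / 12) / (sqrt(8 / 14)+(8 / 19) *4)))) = -2295208242578 / 196604348985 - 145088884736 *sqrt(7) / 72433181205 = -16.97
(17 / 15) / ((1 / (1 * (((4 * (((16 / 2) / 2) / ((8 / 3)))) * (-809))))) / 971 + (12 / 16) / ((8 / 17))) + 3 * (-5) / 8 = -5595393097 / 4807498040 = -1.16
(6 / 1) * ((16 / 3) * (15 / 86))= 240 / 43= 5.58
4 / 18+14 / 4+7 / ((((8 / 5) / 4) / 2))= 697 / 18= 38.72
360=360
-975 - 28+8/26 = -13035/13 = -1002.69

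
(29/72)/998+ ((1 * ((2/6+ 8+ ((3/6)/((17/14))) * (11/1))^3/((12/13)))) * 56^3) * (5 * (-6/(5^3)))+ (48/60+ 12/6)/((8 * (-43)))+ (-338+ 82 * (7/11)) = -1216947666473643049933/12523687030800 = -97171676.64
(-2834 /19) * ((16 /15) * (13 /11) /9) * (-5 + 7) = -1178944 /28215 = -41.78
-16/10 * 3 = -24/5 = -4.80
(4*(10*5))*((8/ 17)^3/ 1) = 102400/ 4913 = 20.84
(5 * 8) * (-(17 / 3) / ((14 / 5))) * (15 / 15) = -1700 / 21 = -80.95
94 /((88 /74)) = 1739 /22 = 79.05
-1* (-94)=94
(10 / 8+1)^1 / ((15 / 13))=39 / 20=1.95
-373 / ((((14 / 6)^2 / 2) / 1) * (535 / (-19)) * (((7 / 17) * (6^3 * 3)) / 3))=120479 / 2202060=0.05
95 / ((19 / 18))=90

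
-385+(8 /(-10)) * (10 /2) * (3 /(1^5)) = -397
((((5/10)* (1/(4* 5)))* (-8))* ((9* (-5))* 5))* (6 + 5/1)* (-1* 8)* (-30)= 118800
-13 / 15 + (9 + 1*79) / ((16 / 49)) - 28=7219 / 30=240.63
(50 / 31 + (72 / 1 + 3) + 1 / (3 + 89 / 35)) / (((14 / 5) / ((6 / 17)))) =9.68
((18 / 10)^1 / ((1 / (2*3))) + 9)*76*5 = 7524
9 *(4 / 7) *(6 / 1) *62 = 13392 / 7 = 1913.14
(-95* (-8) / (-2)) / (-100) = 19 / 5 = 3.80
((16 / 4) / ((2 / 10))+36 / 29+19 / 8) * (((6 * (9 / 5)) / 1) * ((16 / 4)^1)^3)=2366928 / 145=16323.64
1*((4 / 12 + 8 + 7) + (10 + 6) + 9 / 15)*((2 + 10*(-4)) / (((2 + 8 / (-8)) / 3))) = -18202 / 5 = -3640.40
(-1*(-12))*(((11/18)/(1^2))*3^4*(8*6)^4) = 3153199104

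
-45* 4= -180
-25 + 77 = 52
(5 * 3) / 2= 15 / 2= 7.50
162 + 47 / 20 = 3287 / 20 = 164.35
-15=-15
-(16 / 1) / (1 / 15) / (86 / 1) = -120 / 43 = -2.79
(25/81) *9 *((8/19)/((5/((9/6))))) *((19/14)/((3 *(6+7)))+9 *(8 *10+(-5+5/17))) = 62902430/264537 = 237.78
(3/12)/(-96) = -1/384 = -0.00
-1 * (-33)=33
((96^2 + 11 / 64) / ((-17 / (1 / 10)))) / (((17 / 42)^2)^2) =-22942340127 / 11358856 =-2019.78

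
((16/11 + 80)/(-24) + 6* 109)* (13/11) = 279110/363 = 768.90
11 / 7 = 1.57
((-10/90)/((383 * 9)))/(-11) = 1/341253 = 0.00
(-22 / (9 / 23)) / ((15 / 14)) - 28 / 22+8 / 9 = -78494 / 1485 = -52.86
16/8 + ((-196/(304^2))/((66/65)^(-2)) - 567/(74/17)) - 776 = -816485421357/902933200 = -904.26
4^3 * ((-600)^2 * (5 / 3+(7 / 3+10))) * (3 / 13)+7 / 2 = 1935360091 / 26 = 74436926.58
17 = 17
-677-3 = -680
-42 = -42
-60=-60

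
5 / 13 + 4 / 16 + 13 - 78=-3347 / 52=-64.37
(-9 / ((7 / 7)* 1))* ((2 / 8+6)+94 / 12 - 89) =2697 / 4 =674.25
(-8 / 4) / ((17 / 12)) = -24 / 17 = -1.41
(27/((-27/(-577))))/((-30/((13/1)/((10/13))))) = -97513/300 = -325.04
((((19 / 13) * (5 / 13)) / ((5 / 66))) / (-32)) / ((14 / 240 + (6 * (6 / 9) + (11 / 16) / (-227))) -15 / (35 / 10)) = 14944545 / 14849861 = 1.01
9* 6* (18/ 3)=324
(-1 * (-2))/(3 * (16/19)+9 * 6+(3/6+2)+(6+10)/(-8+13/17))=9348/265553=0.04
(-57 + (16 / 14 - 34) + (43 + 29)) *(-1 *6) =750 / 7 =107.14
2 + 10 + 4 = 16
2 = 2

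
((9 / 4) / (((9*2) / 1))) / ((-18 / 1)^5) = -1 / 15116544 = -0.00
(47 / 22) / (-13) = -47 / 286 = -0.16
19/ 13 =1.46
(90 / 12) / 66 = 5 / 44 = 0.11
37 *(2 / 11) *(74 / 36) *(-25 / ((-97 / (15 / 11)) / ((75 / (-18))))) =-4278125 / 211266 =-20.25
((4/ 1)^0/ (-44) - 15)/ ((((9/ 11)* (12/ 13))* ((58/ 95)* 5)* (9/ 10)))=-816335/ 112752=-7.24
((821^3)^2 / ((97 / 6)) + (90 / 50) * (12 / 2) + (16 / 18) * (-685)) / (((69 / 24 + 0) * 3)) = 661473871229609104096 / 301185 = 2196237764927234.44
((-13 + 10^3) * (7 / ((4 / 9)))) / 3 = 20727 / 4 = 5181.75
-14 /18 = -7 /9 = -0.78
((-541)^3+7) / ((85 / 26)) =-242167692 / 5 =-48433538.40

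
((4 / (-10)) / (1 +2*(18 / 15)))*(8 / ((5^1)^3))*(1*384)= -6144 / 2125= -2.89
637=637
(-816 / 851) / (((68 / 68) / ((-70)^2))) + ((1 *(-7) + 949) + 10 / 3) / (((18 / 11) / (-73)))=-1076951354 / 22977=-46870.84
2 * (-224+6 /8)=-893 /2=-446.50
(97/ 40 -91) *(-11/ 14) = 38973/ 560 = 69.59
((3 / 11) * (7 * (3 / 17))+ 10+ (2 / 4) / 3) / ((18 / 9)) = 11785 / 2244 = 5.25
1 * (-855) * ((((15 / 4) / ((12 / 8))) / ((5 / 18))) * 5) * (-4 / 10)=15390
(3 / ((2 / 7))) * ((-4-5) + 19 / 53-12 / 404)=-974757 / 10706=-91.05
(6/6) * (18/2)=9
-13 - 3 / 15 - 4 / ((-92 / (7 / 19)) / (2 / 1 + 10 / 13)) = -13.16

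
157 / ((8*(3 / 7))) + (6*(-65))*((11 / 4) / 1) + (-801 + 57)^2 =552509.29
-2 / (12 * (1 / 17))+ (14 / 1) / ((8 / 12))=109 / 6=18.17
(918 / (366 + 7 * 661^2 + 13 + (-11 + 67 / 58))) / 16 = 783 / 41743844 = 0.00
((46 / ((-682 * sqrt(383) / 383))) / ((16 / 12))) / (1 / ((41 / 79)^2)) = -115989 * sqrt(383) / 8512724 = -0.27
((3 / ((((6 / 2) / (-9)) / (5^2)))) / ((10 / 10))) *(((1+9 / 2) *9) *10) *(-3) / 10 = 66825 / 2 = 33412.50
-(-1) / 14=1 / 14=0.07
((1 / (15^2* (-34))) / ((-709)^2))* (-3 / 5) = 0.00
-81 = -81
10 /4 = 5 /2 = 2.50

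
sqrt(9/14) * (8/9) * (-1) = -4 * sqrt(14)/21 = -0.71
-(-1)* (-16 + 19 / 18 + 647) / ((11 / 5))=56885 / 198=287.30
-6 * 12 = -72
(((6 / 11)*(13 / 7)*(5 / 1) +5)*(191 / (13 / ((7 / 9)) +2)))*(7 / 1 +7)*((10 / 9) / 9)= 20723500 / 116721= 177.55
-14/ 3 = -4.67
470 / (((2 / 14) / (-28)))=-92120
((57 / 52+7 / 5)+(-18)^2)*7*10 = 594223 / 26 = 22854.73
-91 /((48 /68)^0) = -91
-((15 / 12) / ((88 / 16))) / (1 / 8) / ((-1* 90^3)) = 1 / 400950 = 0.00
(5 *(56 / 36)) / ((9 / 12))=280 / 27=10.37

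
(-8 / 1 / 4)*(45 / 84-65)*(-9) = -16245 / 14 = -1160.36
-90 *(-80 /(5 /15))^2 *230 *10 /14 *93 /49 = -554428800000 /343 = -1616410495.63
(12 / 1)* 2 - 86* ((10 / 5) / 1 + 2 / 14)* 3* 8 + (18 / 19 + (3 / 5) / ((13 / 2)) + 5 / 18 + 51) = -676365041 / 155610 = -4346.54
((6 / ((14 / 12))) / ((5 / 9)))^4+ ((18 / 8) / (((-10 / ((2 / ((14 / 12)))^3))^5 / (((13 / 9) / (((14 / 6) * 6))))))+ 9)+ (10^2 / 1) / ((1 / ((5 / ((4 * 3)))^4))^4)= 7352.57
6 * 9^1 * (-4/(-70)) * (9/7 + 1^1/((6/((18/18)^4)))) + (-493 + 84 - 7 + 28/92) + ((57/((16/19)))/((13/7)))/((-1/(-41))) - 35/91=1269049807/1172080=1082.73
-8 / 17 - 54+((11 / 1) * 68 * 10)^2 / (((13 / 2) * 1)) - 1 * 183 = 1902261119 / 221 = 8607516.38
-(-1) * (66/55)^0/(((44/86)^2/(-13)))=-24037/484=-49.66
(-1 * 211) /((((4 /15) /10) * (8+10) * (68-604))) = 5275 /6432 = 0.82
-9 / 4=-2.25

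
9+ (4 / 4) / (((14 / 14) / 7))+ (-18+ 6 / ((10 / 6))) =8 / 5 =1.60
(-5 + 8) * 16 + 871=919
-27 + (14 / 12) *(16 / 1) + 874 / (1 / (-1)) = -2647 / 3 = -882.33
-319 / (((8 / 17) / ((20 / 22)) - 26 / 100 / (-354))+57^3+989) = -95987100 / 56022319781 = -0.00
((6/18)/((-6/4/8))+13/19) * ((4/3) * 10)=-7480/513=-14.58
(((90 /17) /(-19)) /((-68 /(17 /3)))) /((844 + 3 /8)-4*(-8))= 20 /754851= 0.00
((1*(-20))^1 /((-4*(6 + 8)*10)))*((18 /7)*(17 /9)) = 0.17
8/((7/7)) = 8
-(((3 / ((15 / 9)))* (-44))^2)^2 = -24591257856 / 625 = -39346012.57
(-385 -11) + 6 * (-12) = -468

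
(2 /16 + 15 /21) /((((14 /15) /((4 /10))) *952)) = 141 /373184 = 0.00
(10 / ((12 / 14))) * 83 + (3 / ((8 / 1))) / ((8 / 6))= 92987 / 96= 968.61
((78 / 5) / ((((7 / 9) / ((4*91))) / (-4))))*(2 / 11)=-292032 / 55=-5309.67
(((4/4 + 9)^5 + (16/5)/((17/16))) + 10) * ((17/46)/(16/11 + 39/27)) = 420804747/33005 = 12749.73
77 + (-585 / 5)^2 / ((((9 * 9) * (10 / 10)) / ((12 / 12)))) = 246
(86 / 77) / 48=43 / 1848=0.02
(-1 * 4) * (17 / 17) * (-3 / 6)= 2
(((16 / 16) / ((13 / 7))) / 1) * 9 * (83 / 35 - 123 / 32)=-14841 / 2080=-7.14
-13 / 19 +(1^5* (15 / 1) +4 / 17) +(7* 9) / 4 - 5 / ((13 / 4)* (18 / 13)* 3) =1044103 / 34884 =29.93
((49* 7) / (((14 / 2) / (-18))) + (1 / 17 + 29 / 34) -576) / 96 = -49541 / 3264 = -15.18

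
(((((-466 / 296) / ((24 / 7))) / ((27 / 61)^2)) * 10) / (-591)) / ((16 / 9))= 30344755 / 1360302336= 0.02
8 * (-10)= -80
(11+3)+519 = 533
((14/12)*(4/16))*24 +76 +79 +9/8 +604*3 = 15801/8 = 1975.12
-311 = -311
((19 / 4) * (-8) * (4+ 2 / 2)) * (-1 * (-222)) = -42180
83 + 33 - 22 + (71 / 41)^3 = 6836485 / 68921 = 99.19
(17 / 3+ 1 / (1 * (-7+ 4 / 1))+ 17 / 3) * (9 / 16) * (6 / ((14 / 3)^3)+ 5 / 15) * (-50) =-1332375 / 10976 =-121.39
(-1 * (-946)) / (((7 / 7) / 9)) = 8514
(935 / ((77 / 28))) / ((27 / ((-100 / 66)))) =-17000 / 891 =-19.08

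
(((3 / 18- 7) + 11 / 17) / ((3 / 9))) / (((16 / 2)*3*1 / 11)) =-6941 / 816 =-8.51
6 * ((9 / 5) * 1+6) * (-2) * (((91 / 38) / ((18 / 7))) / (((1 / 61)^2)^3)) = -426640220083441 / 95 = -4490949685088.85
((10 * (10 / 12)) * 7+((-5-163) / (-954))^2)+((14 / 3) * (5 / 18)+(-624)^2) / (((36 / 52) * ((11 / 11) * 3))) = 384029565908 / 2047761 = 187536.32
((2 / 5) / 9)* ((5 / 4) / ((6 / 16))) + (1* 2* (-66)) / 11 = -320 / 27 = -11.85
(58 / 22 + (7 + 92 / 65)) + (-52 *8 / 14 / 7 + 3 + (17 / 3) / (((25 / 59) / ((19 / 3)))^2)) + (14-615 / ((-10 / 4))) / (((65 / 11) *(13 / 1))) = 11634586108 / 9095625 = 1279.14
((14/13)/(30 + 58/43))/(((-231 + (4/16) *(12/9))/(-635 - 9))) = 145383/1515826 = 0.10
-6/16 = -3/8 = -0.38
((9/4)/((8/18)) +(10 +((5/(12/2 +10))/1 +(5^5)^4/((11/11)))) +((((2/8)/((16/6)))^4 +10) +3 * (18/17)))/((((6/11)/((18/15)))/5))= 18700000000005598493483/17825792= 1049041748047189.07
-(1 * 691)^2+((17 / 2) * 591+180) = -944555 / 2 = -472277.50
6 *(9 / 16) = 27 / 8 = 3.38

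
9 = 9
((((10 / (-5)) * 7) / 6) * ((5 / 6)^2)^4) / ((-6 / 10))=13671875 / 15116544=0.90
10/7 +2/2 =17/7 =2.43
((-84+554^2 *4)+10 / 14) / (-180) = -190957 / 28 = -6819.89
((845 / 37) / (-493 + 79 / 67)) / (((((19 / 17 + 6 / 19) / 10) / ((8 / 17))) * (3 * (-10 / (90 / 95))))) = 113230 / 23520863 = 0.00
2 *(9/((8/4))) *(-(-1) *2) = 18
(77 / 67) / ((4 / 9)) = 693 / 268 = 2.59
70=70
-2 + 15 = 13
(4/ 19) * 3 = 12/ 19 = 0.63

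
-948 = -948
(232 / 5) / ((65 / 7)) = 1624 / 325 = 5.00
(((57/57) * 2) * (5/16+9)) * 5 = 745/8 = 93.12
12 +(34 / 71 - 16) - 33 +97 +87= 10471 / 71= 147.48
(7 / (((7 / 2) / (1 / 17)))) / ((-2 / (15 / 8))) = -15 / 136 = -0.11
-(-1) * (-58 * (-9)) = 522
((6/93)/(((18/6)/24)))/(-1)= -16/31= -0.52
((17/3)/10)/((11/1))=17/330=0.05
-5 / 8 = -0.62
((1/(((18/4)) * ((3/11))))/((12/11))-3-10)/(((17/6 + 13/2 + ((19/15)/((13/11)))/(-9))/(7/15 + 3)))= -670930/145539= -4.61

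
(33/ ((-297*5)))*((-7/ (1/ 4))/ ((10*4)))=0.02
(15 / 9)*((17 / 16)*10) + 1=449 / 24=18.71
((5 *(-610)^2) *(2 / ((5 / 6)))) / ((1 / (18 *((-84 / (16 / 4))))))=-1687845600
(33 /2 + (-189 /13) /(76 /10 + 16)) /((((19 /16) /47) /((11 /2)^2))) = 277138884 /14573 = 19017.28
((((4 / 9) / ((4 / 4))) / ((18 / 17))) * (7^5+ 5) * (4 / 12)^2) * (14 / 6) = 444584 / 243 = 1829.56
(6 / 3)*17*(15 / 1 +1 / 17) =512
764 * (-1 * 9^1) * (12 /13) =-82512 /13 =-6347.08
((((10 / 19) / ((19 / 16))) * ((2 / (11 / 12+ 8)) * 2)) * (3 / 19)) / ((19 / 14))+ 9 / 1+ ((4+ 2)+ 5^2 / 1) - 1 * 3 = 37.02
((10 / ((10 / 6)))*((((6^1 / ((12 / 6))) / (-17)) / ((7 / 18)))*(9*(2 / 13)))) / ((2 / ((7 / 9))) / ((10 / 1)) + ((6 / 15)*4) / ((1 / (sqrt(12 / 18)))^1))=787320 / 1332409- 1632960*sqrt(6) / 1332409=-2.41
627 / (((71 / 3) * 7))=1881 / 497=3.78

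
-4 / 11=-0.36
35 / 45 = 7 / 9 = 0.78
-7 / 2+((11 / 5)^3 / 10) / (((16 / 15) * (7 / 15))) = -7621 / 5600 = -1.36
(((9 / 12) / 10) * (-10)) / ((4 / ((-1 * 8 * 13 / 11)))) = 39 / 22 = 1.77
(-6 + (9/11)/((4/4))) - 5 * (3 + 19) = -1267/11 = -115.18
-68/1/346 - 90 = -15604/173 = -90.20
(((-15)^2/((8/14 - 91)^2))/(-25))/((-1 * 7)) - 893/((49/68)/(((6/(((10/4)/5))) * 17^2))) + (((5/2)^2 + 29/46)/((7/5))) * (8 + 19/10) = -1725111925345187/401401336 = -4297723.43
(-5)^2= 25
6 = 6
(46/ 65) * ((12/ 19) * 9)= 4968/ 1235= 4.02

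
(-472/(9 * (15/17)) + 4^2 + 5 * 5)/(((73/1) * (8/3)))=-2489/26280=-0.09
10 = 10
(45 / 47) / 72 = 5 / 376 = 0.01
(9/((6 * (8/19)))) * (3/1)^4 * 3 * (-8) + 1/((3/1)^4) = -1121929/162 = -6925.49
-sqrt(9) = -3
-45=-45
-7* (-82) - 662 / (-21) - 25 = 12191 / 21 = 580.52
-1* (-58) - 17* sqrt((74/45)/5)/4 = 58 - 17* sqrt(74)/60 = 55.56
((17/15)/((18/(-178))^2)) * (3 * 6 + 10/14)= 17640067/8505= 2074.08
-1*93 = -93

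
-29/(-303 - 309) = 29/612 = 0.05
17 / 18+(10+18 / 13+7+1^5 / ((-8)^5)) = 74104715 / 3833856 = 19.33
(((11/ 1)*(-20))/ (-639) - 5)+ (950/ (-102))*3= -354100/ 10863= -32.60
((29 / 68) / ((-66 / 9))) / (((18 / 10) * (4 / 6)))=-145 / 2992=-0.05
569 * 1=569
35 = 35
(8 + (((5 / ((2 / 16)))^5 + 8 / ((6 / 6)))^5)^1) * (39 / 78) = 5629501733236719149410523546648576016388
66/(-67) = -66/67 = -0.99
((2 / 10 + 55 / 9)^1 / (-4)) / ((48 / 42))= -1.38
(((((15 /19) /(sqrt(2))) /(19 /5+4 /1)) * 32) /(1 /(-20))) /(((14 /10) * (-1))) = 40000 * sqrt(2) /1729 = 32.72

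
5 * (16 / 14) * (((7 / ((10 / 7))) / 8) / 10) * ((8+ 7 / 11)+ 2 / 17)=11459 / 3740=3.06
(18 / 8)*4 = 9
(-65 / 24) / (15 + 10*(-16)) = 13 / 696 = 0.02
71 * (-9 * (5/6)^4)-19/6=-44831/144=-311.33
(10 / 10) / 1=1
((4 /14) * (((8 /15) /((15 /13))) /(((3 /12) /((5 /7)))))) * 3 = 832 /735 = 1.13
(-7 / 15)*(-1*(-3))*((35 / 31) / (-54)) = 49 / 1674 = 0.03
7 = 7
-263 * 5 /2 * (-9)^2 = -106515 /2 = -53257.50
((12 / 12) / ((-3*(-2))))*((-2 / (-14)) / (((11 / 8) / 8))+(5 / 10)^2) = 111 / 616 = 0.18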